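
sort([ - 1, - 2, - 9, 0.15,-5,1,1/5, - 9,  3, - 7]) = [ - 9, - 9, - 7, - 5, - 2, -1,0.15,1/5 , 1,3]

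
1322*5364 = 7091208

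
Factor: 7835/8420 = 2^(-2)*421^(-1)*1567^1 = 1567/1684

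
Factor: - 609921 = - 3^2*13^2*401^1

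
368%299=69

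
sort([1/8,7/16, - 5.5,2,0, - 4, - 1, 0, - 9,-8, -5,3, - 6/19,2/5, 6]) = [ - 9, - 8,- 5.5,-5, - 4, - 1 , - 6/19,0,0,1/8,2/5,7/16,2, 3, 6] 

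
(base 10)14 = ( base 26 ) e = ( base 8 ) 16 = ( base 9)15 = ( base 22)E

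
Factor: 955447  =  71^1*13457^1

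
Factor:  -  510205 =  - 5^1*67^1*1523^1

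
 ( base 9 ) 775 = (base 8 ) 1173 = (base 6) 2535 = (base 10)635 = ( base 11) 528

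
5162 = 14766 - 9604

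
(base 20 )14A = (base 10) 490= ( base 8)752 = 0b111101010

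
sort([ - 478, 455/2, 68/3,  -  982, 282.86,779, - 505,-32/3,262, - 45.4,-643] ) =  [ - 982 , - 643, - 505,-478, - 45.4,  -  32/3,68/3,455/2, 262, 282.86 , 779] 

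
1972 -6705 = -4733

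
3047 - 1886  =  1161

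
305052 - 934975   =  -629923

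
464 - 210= 254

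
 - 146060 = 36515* ( - 4)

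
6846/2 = 3423 = 3423.00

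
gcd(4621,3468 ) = 1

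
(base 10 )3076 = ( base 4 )300010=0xc04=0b110000000100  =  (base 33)2r7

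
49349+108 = 49457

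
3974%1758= 458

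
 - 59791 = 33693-93484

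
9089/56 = 162+17/56 = 162.30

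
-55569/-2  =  55569/2 = 27784.50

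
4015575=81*49575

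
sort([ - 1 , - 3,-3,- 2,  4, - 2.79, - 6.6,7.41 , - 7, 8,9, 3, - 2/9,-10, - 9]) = [-10, - 9, -7, - 6.6,- 3, - 3, - 2.79, - 2,- 1,  -  2/9, 3,4 , 7.41,8,9 ]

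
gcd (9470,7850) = 10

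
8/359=8/359 =0.02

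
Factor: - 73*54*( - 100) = 394200 =2^3*3^3*5^2*73^1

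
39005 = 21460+17545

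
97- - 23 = 120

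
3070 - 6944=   -  3874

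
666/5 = 666/5 = 133.20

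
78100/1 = 78100 = 78100.00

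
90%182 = 90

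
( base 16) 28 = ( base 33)17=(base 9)44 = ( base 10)40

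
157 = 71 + 86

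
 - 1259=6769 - 8028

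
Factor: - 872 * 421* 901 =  - 2^3 *17^1 * 53^1*109^1 *421^1 = - 330767912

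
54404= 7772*7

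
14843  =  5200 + 9643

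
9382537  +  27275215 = 36657752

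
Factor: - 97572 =-2^2*3^1*47^1*173^1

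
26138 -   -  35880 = 62018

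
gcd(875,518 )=7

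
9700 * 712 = 6906400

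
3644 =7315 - 3671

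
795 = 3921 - 3126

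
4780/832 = 5 + 155/208 = 5.75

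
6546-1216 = 5330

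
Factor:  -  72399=  -  3^1 * 24133^1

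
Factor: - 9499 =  - 7^1*23^1 * 59^1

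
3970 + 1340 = 5310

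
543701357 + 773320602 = 1317021959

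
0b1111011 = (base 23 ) 58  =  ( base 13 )96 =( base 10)123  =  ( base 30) 43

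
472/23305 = 8/395  =  0.02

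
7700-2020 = 5680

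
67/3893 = 67/3893 = 0.02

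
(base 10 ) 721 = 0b1011010001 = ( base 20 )1g1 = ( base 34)L7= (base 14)397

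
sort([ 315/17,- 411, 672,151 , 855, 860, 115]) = [ - 411, 315/17,115 , 151, 672 , 855,  860]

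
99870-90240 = 9630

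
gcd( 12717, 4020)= 3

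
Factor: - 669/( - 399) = 223/133=7^( - 1)*19^( - 1)*223^1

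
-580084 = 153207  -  733291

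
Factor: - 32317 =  - 17^1*1901^1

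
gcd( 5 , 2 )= 1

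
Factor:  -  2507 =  - 23^1 * 109^1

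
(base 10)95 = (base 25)3K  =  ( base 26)3H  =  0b1011111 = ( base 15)65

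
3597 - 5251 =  - 1654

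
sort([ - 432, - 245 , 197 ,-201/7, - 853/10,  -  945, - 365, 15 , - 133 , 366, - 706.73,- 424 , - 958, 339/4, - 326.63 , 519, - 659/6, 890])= [ - 958, - 945,-706.73, - 432, - 424, - 365, - 326.63 , - 245,-133, - 659/6,-853/10,  -  201/7 , 15,339/4,  197,  366,519,890] 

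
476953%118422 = 3265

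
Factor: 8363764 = 2^2*1201^1*1741^1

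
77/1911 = 11/273=0.04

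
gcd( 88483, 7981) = 1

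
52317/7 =7473 + 6/7  =  7473.86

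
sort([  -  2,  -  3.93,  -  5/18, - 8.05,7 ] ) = [  -  8.05, -3.93, - 2, - 5/18, 7]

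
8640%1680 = 240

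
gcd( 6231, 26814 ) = 3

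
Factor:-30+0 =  - 30 = -2^1*3^1*5^1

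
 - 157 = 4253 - 4410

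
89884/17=5287 + 5/17 = 5287.29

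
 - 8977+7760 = -1217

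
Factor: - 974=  - 2^1*487^1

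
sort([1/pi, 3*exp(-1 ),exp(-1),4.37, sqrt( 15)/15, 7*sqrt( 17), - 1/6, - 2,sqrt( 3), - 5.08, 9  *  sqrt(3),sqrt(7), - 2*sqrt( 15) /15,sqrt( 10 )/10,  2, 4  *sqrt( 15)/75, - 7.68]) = [  -  7.68, - 5.08, - 2, - 2*sqrt(15) /15,- 1/6,4*sqrt( 15)/75,sqrt( 15)/15,sqrt( 10) /10 , 1/pi,exp( - 1) , 3 * exp( - 1),sqrt( 3), 2,sqrt( 7),  4.37,9*sqrt( 3 ), 7*sqrt ( 17)] 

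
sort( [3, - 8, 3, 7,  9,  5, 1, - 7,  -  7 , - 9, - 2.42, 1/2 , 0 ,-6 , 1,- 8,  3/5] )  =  [ - 9, - 8 , - 8 , - 7,-7  , - 6, - 2.42,0,1/2,3/5,1 , 1,  3,  3, 5 , 7  ,  9] 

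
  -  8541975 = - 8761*975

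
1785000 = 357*5000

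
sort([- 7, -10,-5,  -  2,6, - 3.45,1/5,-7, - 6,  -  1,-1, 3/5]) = [ - 10, - 7, - 7, - 6, - 5, - 3.45,  -  2,  -  1, - 1,1/5,3/5,6]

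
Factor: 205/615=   1/3 = 3^( - 1 )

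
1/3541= 1/3541 = 0.00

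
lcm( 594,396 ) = 1188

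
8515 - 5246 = 3269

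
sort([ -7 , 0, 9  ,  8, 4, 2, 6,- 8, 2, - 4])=[ - 8, - 7, - 4, 0 , 2,2, 4, 6,8, 9]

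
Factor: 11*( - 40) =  -440 = - 2^3*5^1*11^1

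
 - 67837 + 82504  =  14667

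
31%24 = 7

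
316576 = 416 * 761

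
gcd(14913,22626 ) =9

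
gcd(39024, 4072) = 8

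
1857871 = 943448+914423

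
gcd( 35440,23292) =4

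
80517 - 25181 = 55336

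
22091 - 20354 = 1737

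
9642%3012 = 606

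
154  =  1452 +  - 1298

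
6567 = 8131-1564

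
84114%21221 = 20451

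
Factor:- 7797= - 3^1*23^1 * 113^1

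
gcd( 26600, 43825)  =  25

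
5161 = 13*397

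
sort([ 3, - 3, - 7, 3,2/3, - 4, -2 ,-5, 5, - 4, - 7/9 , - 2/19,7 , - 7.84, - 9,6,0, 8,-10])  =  [ - 10 ,-9, - 7.84 , - 7, - 5,-4, - 4,- 3 , - 2, - 7/9, - 2/19, 0,2/3,3,3,  5, 6, 7,8 ] 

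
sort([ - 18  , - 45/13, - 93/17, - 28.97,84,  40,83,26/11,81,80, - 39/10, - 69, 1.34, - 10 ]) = [ - 69, - 28.97, -18, - 10 , - 93/17, - 39/10, - 45/13,1.34, 26/11,40 , 80, 81 , 83,84]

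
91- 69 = 22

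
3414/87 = 39  +  7/29 = 39.24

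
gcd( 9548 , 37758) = 434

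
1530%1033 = 497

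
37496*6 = 224976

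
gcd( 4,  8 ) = 4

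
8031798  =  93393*86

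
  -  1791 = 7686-9477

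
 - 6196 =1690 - 7886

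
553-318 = 235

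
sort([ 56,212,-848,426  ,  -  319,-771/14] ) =[ - 848,-319, - 771/14,  56,  212,426 ] 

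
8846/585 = 8846/585 = 15.12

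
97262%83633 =13629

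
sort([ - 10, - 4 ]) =[ - 10, - 4 ]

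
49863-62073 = - 12210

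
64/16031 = 64/16031 =0.00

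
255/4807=255/4807 = 0.05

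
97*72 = 6984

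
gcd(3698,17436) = 2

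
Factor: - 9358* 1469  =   - 2^1*13^1* 113^1*4679^1  =  - 13746902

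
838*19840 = 16625920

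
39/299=3/23= 0.13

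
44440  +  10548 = 54988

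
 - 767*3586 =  - 2750462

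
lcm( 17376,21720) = 86880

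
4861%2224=413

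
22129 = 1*22129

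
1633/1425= 1 + 208/1425 = 1.15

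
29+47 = 76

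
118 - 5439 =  - 5321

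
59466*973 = 57860418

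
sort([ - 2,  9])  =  [  -  2,  9] 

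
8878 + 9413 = 18291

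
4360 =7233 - 2873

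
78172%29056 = 20060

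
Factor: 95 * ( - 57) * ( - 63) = 3^3*5^1*7^1*19^2 = 341145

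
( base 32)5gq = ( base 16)161A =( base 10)5658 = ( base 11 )4284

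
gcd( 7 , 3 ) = 1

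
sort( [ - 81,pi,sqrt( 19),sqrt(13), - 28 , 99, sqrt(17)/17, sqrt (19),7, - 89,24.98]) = [-89, - 81, - 28, sqrt(17)/17,pi,sqrt(13), sqrt( 19),  sqrt (19 ),7,  24.98 , 99]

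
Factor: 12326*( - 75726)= - 933398676 = - 2^2*3^2*7^1 * 601^1* 6163^1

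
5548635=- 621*( -8935) 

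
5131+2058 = 7189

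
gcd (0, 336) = 336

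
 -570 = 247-817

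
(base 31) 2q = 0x58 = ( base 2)1011000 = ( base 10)88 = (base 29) 31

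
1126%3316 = 1126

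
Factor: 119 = 7^1*17^1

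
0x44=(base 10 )68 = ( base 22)32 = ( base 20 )38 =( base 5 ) 233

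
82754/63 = 1313+5/9  =  1313.56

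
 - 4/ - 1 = 4+0/1 = 4.00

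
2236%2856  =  2236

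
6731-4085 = 2646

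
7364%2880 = 1604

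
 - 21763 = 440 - 22203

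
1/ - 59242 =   -  1+59241/59242 = - 0.00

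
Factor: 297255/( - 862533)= - 3^( - 1)*5^1*19^1 * 149^1*13691^( - 1) = - 14155/41073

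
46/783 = 46/783 = 0.06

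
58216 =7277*8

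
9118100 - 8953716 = 164384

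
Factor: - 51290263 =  - 51290263^1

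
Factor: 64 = 2^6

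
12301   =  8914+3387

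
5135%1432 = 839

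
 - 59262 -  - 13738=-45524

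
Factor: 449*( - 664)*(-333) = 99279288 = 2^3*3^2*37^1*83^1*449^1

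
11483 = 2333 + 9150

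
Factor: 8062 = 2^1* 29^1*139^1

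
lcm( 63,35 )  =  315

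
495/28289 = 495/28289 = 0.02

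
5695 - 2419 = 3276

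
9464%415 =334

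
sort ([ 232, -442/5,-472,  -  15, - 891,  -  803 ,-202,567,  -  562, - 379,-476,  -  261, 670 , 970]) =[ - 891, - 803, - 562, - 476, - 472, - 379, - 261  ,-202 , - 442/5,  -  15,232, 567,  670, 970]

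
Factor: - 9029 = - 9029^1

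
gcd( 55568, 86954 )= 2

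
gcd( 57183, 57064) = 7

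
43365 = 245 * 177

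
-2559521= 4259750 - 6819271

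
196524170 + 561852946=758377116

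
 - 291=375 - 666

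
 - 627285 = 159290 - 786575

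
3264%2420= 844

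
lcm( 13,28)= 364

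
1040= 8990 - 7950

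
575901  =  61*9441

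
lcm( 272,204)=816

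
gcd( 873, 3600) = 9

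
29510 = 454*65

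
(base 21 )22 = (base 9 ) 48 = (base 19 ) 26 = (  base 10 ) 44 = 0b101100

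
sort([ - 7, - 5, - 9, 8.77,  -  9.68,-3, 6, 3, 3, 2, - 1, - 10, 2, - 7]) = [ - 10 , - 9.68,  -  9, - 7, - 7, - 5, - 3, - 1, 2, 2,3,3,6 , 8.77 ]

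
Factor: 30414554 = 2^1*19^1*71^1*11273^1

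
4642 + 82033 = 86675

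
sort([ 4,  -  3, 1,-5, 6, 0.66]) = [ - 5,-3,0.66, 1,  4,6]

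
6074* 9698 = 58905652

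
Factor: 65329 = 11^1*5939^1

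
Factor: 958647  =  3^1*17^1*18797^1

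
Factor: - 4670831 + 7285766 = 2614935 = 3^1*5^1*174329^1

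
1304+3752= 5056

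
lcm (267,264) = 23496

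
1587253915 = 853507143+733746772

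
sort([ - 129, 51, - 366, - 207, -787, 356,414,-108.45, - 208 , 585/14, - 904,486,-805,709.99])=[ - 904, - 805, - 787, - 366,  -  208, -207, - 129, - 108.45,585/14,51,356, 414,486, 709.99] 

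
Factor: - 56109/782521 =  -3^1 * 59^1 * 269^( - 1) *317^1*2909^( - 1 )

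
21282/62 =343+8/31 = 343.26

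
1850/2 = 925 = 925.00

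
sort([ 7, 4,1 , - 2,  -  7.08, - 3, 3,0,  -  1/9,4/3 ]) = [-7.08  , - 3,-2,-1/9, 0,1,4/3,3,4, 7]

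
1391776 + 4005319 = 5397095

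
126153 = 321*393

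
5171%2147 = 877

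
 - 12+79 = 67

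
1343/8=1343/8 = 167.88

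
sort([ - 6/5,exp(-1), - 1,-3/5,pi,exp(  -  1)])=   [- 6/5 ,-1, - 3/5,  exp( - 1) , exp ( - 1), pi]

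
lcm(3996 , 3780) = 139860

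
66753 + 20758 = 87511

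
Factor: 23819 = 23819^1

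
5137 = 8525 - 3388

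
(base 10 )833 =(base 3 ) 1010212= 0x341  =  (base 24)1ah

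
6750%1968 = 846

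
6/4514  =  3/2257= 0.00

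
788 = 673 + 115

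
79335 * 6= 476010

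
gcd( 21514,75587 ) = 1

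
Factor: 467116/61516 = 691/91 = 7^(-1) * 13^(-1)* 691^1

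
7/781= 7/781 = 0.01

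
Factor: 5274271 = 283^1 * 18637^1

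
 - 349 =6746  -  7095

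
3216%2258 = 958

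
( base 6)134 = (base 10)58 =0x3A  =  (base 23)2c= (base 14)42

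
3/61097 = 3/61097  =  0.00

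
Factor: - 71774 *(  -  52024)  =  2^4*7^1 * 17^1*929^1*2111^1 = 3733970576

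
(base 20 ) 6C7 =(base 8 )5127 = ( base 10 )2647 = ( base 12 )1647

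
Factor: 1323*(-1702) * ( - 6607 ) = 2^1*3^3*7^2*23^1 * 37^1*6607^1 = 14877285822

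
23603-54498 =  - 30895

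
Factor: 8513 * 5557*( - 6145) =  - 5^1*1229^1 * 5557^1*8513^1=-290699923445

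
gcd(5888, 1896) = 8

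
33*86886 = 2867238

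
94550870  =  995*95026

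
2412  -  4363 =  - 1951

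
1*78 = 78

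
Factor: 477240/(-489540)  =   - 194/199 = - 2^1*97^1*199^(  -  1) 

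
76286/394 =193 + 122/197 = 193.62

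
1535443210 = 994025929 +541417281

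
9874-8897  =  977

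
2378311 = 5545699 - 3167388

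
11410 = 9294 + 2116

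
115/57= 115/57 = 2.02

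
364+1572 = 1936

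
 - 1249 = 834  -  2083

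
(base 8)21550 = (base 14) 3436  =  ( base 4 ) 2031220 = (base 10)9064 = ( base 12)52B4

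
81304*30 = 2439120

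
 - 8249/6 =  - 8249/6 = - 1374.83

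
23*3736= 85928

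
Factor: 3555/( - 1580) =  - 2^( - 2) * 3^2 = - 9/4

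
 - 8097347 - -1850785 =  - 6246562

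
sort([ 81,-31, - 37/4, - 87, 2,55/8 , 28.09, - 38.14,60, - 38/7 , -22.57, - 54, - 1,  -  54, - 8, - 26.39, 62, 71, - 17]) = [ - 87, - 54, - 54, - 38.14 , - 31, - 26.39, - 22.57, - 17, - 37/4, - 8, - 38/7, - 1, 2, 55/8, 28.09, 60, 62, 71,  81]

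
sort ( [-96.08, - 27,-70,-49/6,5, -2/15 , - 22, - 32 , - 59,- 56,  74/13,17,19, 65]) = [ - 96.08 , - 70,-59, - 56, -32, - 27, - 22, - 49/6, - 2/15,5, 74/13,17 , 19, 65] 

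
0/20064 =0 = 0.00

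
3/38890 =3/38890 = 0.00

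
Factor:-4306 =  - 2^1*2153^1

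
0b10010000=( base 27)59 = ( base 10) 144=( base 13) B1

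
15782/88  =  179 + 15/44 = 179.34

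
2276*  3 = 6828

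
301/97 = 301/97 =3.10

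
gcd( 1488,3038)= 62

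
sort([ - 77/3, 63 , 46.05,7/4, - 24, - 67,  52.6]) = [ - 67,-77/3, - 24,7/4 , 46.05, 52.6, 63]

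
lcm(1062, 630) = 37170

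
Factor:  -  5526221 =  - 1789^1 *3089^1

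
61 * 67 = 4087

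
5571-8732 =-3161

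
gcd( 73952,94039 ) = 1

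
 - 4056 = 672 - 4728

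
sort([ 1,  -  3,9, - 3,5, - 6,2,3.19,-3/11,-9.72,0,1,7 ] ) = [ - 9.72, - 6,-3 , - 3, -3/11,0,1, 1,2,3.19, 5,7 , 9]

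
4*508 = 2032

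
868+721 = 1589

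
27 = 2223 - 2196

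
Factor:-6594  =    -  2^1*3^1 *7^1 * 157^1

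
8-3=5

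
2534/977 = 2 + 580/977 =2.59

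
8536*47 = 401192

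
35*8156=285460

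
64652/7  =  9236 = 9236.00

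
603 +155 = 758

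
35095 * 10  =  350950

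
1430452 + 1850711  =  3281163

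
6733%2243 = 4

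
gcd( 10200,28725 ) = 75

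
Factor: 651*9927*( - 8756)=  - 56585448612 = - 2^2*3^3*7^1*11^1*31^1*199^1*1103^1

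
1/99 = 1/99 = 0.01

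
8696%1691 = 241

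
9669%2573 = 1950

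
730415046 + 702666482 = 1433081528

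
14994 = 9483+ 5511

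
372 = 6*62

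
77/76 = 1 + 1/76 = 1.01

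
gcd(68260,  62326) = 2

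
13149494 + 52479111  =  65628605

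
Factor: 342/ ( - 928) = -2^(-4 )*3^2*19^1 * 29^(-1 ) = - 171/464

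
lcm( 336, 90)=5040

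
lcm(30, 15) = 30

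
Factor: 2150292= 2^2 * 3^1*29^1 * 37^1*167^1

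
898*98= 88004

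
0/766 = 0 = 0.00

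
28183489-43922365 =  - 15738876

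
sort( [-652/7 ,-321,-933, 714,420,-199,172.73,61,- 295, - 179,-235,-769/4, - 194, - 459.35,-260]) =[  -  933, - 459.35,-321,-295, - 260, - 235, - 199, - 194,-769/4, - 179,-652/7, 61,172.73, 420, 714]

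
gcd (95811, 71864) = 1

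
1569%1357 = 212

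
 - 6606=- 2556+-4050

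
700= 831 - 131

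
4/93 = 4/93 = 0.04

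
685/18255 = 137/3651 = 0.04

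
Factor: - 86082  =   - 2^1*3^1 * 14347^1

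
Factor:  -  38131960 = - 2^3*5^1*877^1*1087^1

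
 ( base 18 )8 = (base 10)8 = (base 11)8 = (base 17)8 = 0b1000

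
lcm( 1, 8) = 8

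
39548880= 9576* 4130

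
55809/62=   55809/62 = 900.15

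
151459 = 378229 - 226770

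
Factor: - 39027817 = -79^1*494023^1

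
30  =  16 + 14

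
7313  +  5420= 12733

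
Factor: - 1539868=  - 2^2*11^1 *79^1*443^1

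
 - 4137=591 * ( - 7)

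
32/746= 16/373 = 0.04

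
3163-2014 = 1149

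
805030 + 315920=1120950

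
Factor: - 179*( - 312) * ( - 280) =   -  2^6 * 3^1*5^1* 7^1*13^1*179^1 = - 15637440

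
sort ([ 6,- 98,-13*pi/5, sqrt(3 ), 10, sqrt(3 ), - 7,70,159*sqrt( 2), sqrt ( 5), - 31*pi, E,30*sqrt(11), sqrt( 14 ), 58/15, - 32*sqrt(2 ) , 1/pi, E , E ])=[ - 98, - 31*pi,- 32*sqrt(2 ), - 13*pi/5, - 7, 1/pi, sqrt( 3 ),  sqrt(3 ),sqrt( 5),E, E,E, sqrt(14 ),58/15, 6, 10, 70,30*sqrt( 11 ),159 * sqrt( 2 )]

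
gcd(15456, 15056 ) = 16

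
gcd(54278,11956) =14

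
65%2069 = 65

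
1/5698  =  1/5698 = 0.00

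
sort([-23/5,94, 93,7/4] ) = [ - 23/5 , 7/4 , 93, 94 ] 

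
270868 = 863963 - 593095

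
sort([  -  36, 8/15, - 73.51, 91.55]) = [ - 73.51  ,  -  36, 8/15, 91.55 ] 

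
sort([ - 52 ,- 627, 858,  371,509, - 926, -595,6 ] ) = [ - 926, - 627, -595,-52, 6,  371, 509, 858]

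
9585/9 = 1065 = 1065.00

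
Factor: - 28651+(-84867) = -113518 = - 2^1*  211^1*269^1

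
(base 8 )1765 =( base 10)1013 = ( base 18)325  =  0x3f5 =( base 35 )SX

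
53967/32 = 53967/32 = 1686.47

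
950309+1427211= 2377520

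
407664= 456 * 894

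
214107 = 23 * 9309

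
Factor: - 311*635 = - 197485= -5^1  *127^1*311^1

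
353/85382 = 353/85382 = 0.00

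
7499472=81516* 92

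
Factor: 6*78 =468 = 2^2*3^2*13^1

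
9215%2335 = 2210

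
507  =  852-345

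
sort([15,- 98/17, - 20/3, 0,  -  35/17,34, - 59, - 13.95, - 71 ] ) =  [ - 71, - 59, -13.95,-20/3 , - 98/17,-35/17, 0, 15 , 34]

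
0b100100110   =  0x126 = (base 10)294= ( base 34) 8M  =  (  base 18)G6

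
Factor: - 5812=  - 2^2 * 1453^1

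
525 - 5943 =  -5418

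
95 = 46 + 49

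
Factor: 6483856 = 2^4*405241^1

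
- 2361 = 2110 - 4471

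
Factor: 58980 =2^2 * 3^1 * 5^1 *983^1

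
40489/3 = 40489/3 = 13496.33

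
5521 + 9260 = 14781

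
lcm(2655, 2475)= 146025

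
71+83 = 154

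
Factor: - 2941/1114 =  - 2^( - 1)*17^1 * 173^1*557^( - 1)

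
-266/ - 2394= 1/9 = 0.11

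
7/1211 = 1/173 = 0.01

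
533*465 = 247845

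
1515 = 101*15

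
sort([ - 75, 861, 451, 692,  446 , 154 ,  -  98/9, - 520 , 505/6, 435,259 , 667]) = [-520, - 75, - 98/9, 505/6, 154,259,  435,446,451, 667  ,  692 , 861 ]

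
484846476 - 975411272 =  - 490564796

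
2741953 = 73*37561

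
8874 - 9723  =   - 849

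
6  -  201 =  -  195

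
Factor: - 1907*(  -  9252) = 2^2*3^2 * 257^1*1907^1 = 17643564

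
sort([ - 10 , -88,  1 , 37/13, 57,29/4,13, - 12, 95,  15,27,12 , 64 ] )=[ - 88, - 12, - 10,  1,37/13,  29/4,12,13,  15,  27, 57,  64, 95 ]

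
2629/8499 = 2629/8499  =  0.31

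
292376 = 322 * 908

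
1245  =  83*15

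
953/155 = 6 + 23/155 = 6.15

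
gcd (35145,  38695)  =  355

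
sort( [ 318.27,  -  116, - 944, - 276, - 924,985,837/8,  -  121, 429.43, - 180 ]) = [ - 944, - 924, - 276, - 180,-121, - 116,  837/8,318.27, 429.43, 985]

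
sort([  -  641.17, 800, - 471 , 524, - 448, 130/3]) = [ - 641.17  , - 471, - 448, 130/3 , 524, 800]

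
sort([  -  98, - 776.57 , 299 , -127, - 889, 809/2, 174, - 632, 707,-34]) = [ - 889, - 776.57,-632,- 127, - 98, - 34, 174,299, 809/2, 707]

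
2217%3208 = 2217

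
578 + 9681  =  10259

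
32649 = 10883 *3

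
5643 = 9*627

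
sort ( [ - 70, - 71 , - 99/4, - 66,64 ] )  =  [ - 71, - 70, - 66,- 99/4,64]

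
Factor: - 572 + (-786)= - 1358 = - 2^1 * 7^1 *97^1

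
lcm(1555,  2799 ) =13995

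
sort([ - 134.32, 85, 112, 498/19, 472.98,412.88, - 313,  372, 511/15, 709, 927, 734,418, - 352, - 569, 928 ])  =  [ - 569, - 352 , - 313,  -  134.32, 498/19, 511/15, 85, 112, 372, 412.88, 418, 472.98, 709, 734,927, 928]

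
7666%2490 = 196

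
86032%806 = 596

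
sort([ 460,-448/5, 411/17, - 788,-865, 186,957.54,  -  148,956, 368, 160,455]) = [-865, - 788, - 148, - 448/5,411/17, 160, 186,368,  455, 460 , 956,957.54] 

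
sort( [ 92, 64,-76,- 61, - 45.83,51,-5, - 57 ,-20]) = [ - 76 , - 61 ,  -  57,-45.83, -20, - 5, 51 , 64,92] 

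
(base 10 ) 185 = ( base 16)b9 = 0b10111001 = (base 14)D3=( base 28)6h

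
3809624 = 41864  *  91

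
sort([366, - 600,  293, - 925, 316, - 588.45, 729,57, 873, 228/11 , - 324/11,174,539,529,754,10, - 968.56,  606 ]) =[ - 968.56, - 925, - 600, - 588.45, - 324/11,10 , 228/11 , 57, 174, 293,316, 366,529,539 , 606, 729,754,873]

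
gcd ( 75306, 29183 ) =77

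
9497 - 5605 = 3892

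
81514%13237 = 2092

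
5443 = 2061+3382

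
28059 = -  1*( - 28059 )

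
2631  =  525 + 2106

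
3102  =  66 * 47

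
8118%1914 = 462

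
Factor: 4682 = 2^1*2341^1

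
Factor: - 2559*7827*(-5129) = 3^2 * 23^1*223^1*853^1*2609^1= 102730243797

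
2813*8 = 22504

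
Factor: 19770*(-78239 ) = -2^1*3^1*5^1*7^1*659^1*11177^1 =- 1546785030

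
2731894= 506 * 5399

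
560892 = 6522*86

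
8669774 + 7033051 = 15702825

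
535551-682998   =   - 147447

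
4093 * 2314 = 9471202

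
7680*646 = 4961280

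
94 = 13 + 81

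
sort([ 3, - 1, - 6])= [ - 6, - 1,3] 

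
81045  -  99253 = -18208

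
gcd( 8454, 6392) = 2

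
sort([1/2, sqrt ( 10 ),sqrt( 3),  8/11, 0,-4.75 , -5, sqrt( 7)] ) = [ - 5, - 4.75,0 , 1/2 , 8/11 , sqrt(3),sqrt (7 ),sqrt(10) ]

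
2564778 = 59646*43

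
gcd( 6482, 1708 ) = 14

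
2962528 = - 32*( - 92579) 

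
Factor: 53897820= 2^2 * 3^1 *5^1* 17^1 * 53^1*997^1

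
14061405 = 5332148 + 8729257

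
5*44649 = 223245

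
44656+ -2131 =42525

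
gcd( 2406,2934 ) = 6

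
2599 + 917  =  3516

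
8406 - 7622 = 784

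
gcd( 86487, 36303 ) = 3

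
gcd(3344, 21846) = 22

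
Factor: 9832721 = 127^1*139^1*557^1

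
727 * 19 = 13813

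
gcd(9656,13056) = 136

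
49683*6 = 298098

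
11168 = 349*32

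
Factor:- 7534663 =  - 397^1*18979^1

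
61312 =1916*32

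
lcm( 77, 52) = 4004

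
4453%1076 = 149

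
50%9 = 5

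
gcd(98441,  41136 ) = 1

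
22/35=22/35 =0.63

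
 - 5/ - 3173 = 5/3173 = 0.00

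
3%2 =1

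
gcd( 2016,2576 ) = 112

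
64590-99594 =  - 35004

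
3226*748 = 2413048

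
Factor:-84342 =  - 2^1*3^1 *14057^1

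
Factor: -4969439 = -53^1*93763^1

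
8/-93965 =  - 8/93965 = -  0.00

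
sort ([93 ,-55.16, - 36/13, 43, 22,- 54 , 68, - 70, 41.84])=[ - 70, - 55.16, - 54, - 36/13, 22, 41.84, 43, 68,93 ]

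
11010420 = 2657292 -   -  8353128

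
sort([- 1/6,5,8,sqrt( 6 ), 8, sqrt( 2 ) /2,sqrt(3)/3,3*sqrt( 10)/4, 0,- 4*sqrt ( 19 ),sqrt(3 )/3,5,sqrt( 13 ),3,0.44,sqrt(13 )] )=[  -  4*sqrt (19 ), - 1/6,0,0.44,sqrt(3)/3,sqrt( 3)/3 , sqrt( 2 )/2,3*sqrt( 10) /4,  sqrt( 6 ),3,sqrt(13) , sqrt( 13 ),5, 5,  8,8 ] 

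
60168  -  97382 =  - 37214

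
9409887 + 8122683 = 17532570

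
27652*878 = 24278456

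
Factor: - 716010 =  - 2^1*3^1*5^1*29^1*823^1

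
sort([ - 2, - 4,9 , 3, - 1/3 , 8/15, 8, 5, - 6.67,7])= [  -  6.67, - 4, - 2,- 1/3, 8/15, 3,5, 7, 8, 9]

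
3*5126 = 15378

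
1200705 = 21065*57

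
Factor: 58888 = 2^3*17^1*433^1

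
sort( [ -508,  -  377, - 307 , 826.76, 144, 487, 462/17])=[ - 508, - 377,-307,462/17,144 , 487,826.76 ] 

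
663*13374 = 8866962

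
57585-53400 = 4185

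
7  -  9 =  -2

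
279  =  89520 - 89241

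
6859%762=1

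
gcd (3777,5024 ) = 1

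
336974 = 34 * 9911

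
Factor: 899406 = 2^1*3^2*29^1*1723^1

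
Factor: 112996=2^2*13^1*41^1*53^1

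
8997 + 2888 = 11885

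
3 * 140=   420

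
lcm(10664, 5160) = 159960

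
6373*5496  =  35026008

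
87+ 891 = 978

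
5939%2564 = 811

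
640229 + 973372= 1613601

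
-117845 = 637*( - 185 ) 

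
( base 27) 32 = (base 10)83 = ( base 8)123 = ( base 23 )3e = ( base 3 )10002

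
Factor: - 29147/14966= - 2^( - 1 )*7^ (-1)*1069^ (- 1)*29147^1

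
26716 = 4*6679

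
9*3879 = 34911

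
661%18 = 13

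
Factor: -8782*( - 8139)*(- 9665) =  - 2^1*3^1*5^1*1933^1 * 2713^1*4391^1 = - 690822286170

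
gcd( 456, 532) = 76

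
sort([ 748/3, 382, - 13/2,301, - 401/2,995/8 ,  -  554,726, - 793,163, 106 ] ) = [-793, - 554 ,-401/2, - 13/2,  106, 995/8, 163, 748/3 , 301, 382,  726]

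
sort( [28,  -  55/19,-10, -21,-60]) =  [ - 60, - 21,  -  10,-55/19, 28 ] 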